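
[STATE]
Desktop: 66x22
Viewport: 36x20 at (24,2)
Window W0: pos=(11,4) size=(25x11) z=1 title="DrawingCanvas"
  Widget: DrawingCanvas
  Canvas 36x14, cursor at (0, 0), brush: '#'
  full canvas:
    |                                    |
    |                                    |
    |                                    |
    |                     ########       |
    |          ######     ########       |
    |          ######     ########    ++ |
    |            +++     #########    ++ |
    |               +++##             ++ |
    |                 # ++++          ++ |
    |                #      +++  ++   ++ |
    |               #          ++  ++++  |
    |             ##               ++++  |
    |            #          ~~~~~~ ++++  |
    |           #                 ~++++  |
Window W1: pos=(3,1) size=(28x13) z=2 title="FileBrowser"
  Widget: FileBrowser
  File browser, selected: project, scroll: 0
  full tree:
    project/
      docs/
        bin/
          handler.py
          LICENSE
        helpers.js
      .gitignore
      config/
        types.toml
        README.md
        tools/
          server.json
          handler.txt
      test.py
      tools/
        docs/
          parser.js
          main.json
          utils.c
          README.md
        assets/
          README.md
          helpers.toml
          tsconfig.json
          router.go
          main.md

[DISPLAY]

      ┃                             
──────┨                             
      ┃━━━━┓                        
      ┃    ┃                        
      ┃────┨                        
      ┃    ┃                        
      ┃    ┃                        
      ┃    ┃                        
      ┃  ##┃                        
      ┃  ##┃                        
      ┃  ##┃                        
━━━━━━┛ ###┃                        
━━━━━━━━━━━┛                        
                                    
                                    
                                    
                                    
                                    
                                    
                                    


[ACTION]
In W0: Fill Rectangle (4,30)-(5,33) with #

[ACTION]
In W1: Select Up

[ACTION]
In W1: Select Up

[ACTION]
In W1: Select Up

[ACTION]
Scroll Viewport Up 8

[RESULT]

                                    
━━━━━━┓                             
      ┃                             
──────┨                             
      ┃━━━━┓                        
      ┃    ┃                        
      ┃────┨                        
      ┃    ┃                        
      ┃    ┃                        
      ┃    ┃                        
      ┃  ##┃                        
      ┃  ##┃                        
      ┃  ##┃                        
━━━━━━┛ ###┃                        
━━━━━━━━━━━┛                        
                                    
                                    
                                    
                                    
                                    


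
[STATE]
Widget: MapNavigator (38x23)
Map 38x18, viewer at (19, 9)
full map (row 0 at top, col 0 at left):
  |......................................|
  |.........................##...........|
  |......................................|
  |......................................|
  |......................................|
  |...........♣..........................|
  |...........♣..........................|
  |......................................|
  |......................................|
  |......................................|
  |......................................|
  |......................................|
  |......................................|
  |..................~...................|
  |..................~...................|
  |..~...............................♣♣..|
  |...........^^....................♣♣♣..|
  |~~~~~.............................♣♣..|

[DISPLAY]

                                      
                                      
......................................
.........................##...........
......................................
......................................
......................................
...........♣..........................
...........♣..........................
......................................
......................................
...................@..................
......................................
......................................
......................................
..................~...................
..................~...................
..~...............................♣♣..
...........^^....................♣♣♣..
~~~~~.............................♣♣..
                                      
                                      
                                      


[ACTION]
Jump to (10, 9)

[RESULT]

                                      
                                      
         .............................
         .........................##..
         .............................
         .............................
         .............................
         ...........♣.................
         ...........♣.................
         .............................
         .............................
         ..........@..................
         .............................
         .............................
         .............................
         ..................~..........
         ..................~..........
         ..~..........................
         ...........^^................
         ~~~~~........................
                                      
                                      
                                      


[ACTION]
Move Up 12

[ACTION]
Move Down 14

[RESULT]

         .............................
         .............................
         ...........♣.................
         ...........♣.................
         .............................
         .............................
         .............................
         .............................
         .............................
         .............................
         ..................~..........
         ..........@.......~..........
         ..~..........................
         ...........^^................
         ~~~~~........................
                                      
                                      
                                      
                                      
                                      
                                      
                                      
                                      


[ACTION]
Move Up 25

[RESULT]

                                      
                                      
                                      
                                      
                                      
                                      
                                      
                                      
                                      
                                      
                                      
         ..........@..................
         .........................##..
         .............................
         .............................
         .............................
         ...........♣.................
         ...........♣.................
         .............................
         .............................
         .............................
         .............................
         .............................


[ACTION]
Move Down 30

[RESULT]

         ...........♣.................
         .............................
         .............................
         .............................
         .............................
         .............................
         .............................
         ..................~..........
         ..................~..........
         ..~..........................
         ...........^^................
         ~~~~~.....@..................
                                      
                                      
                                      
                                      
                                      
                                      
                                      
                                      
                                      
                                      
                                      


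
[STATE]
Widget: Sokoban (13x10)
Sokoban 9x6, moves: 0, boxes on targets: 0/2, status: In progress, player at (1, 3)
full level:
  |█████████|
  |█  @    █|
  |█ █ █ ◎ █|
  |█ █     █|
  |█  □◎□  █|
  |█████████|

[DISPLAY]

█████████    
█  @    █    
█ █ █ ◎ █    
█ █     █    
█  □◎□  █    
█████████    
Moves: 0  0/2
             
             
             


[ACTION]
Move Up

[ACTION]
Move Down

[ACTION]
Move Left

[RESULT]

█████████    
█       █    
█ █@█ ◎ █    
█ █     █    
█  □◎□  █    
█████████    
Moves: 1  0/2
             
             
             


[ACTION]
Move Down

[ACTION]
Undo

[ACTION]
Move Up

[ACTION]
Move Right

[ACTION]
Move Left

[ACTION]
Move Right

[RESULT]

█████████    
█   @   █    
█ █ █ ◎ █    
█ █     █    
█  □◎□  █    
█████████    
Moves: 5  0/2
             
             
             


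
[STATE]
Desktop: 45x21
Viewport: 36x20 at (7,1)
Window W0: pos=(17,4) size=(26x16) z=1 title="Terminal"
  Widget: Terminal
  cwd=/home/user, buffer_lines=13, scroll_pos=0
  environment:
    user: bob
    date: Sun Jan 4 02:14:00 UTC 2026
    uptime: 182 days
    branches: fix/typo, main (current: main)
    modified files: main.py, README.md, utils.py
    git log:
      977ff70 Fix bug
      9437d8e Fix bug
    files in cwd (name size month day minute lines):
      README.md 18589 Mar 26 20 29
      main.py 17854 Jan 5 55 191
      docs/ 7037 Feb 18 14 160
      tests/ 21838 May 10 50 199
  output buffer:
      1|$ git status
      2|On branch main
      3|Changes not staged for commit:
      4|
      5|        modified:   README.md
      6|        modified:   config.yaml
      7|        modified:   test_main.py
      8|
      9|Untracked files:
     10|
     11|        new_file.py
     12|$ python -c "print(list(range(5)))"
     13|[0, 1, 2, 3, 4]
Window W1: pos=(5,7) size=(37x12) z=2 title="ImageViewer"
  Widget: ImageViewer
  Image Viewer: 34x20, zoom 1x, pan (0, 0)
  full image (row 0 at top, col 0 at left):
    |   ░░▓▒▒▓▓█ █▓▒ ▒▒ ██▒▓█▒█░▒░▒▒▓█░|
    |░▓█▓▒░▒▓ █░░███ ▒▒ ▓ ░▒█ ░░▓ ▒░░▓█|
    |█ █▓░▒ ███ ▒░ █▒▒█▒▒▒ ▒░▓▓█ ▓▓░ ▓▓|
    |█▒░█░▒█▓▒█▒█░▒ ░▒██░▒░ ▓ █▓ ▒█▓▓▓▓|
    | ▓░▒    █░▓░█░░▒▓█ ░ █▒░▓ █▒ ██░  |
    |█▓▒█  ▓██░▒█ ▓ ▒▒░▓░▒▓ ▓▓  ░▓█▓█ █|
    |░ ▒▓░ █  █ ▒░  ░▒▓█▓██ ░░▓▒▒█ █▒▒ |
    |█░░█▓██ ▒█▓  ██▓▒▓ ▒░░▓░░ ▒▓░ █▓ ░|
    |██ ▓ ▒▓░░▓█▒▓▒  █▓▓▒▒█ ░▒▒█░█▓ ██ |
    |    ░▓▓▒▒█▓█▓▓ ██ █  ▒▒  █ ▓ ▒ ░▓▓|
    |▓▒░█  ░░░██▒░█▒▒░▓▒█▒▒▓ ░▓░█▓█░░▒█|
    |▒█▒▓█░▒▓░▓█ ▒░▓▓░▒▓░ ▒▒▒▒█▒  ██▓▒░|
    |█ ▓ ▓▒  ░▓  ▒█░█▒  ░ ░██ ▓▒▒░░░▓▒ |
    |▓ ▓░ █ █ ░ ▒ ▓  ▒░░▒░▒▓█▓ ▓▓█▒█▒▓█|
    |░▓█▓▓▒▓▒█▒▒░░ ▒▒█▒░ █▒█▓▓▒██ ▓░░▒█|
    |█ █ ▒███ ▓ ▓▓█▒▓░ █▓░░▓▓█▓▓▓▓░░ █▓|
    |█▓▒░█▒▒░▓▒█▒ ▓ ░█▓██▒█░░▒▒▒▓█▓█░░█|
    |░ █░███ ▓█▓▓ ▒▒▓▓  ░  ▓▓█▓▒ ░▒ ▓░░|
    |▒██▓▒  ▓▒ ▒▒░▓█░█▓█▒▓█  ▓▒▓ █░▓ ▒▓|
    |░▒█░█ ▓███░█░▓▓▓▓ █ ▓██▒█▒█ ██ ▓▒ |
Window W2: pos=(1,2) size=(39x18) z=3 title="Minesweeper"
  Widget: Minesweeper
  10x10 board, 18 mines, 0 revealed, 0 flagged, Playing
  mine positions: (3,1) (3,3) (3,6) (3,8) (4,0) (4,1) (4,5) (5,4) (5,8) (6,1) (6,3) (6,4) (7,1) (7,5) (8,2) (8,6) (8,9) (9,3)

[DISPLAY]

                                    
━━━━━━━━━━━━━━━━━━━━━━━━━━━━━━━━┓   
sweeper                         ┃   
────────────────────────────────┨━━┓
■■■■■                           ┃  ┃
■■■■■                           ┃──┨
■■■■■                           ┃━┓┃
■■■■■                           ┃ ┃┃
■■■■■                           ┃─┨┃
■■■■■                           ┃ ┃┃
■■■■■                           ┃ ┃┃
■■■■■                           ┃ ┃┃
■■■■■                           ┃ ┃┃
■■■■■                           ┃ ┃┃
                                ┃ ┃┃
                                ┃ ┃┃
                                ┃ ┃┃
                                ┃━┛┃
━━━━━━━━━━━━━━━━━━━━━━━━━━━━━━━━┛━━┛
                                    


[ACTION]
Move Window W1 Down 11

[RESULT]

                                    
━━━━━━━━━━━━━━━━━━━━━━━━━━━━━━━━┓   
sweeper                         ┃   
────────────────────────────────┨━━┓
■■■■■                           ┃  ┃
■■■■■                           ┃──┨
■■■■■                           ┃  ┃
■■■■■                           ┃  ┃
■■■■■                           ┃━┓┃
■■■■■                           ┃ ┃┃
■■■■■                           ┃─┨┃
■■■■■                           ┃ ┃┃
■■■■■                           ┃ ┃┃
■■■■■                           ┃ ┃┃
                                ┃ ┃┃
                                ┃ ┃┃
                                ┃ ┃┃
                                ┃ ┃┃
━━━━━━━━━━━━━━━━━━━━━━━━━━━━━━━━┛ ┃┛
━━━━━━━━━━━━━━━━━━━━━━━━━━━━━━━━━━┛ 


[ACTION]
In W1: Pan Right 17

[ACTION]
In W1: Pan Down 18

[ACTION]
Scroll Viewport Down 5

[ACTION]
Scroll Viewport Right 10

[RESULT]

                                    
━━━━━━━━━━━━━━━━━━━━━━━━━━━━━━┓     
eeper                         ┃     
──────────────────────────────┨━━┓  
■■■                           ┃  ┃  
■■■                           ┃──┨  
■■■                           ┃  ┃  
■■■                           ┃  ┃  
■■■                           ┃━┓┃  
■■■                           ┃ ┃┃  
■■■                           ┃─┨┃  
■■■                           ┃ ┃┃  
■■■                           ┃ ┃┃  
■■■                           ┃ ┃┃  
                              ┃ ┃┃  
                              ┃ ┃┃  
                              ┃ ┃┃  
                              ┃ ┃┃  
━━━━━━━━━━━━━━━━━━━━━━━━━━━━━━┛ ┃┛  
━━━━━━━━━━━━━━━━━━━━━━━━━━━━━━━━┛   


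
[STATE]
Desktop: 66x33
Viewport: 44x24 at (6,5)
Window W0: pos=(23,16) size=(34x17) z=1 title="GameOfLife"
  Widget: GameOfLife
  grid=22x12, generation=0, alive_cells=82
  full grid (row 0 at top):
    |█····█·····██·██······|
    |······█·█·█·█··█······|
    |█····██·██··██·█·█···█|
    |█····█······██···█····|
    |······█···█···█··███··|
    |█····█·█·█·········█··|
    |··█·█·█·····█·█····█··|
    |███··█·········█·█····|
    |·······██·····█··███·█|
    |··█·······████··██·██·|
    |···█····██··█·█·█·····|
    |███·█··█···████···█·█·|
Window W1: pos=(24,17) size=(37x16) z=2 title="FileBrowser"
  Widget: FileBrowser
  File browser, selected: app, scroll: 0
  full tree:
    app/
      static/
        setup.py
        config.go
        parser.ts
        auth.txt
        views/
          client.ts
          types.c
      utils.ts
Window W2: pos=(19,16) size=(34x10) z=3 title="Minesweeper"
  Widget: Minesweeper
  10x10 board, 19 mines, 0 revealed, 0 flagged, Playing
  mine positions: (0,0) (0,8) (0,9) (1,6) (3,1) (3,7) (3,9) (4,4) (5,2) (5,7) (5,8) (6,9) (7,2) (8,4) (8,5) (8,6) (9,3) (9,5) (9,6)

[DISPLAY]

                                            
                                            
                                            
                                            
                                            
                                            
                                            
                                            
                                            
                                            
                                            
             ┏━━━━━━━━━━━━━━━━━━━━━━━━━━━━━━
             ┃ Minesweeper                  
             ┠──────────────────────────────
             ┃■■■■■■■■■■                    
             ┃■■■■■■■■■■                    
             ┃■■■■■■■■■■                    
             ┃■■■■■■■■■■                    
             ┃■■■■■■■■■■                    
             ┃■■■■■■■■■■                    
             ┗━━━━━━━━━━━━━━━━━━━━━━━━━━━━━━
                 ┃┃                         
                 ┃┃                         
                 ┃┃                         


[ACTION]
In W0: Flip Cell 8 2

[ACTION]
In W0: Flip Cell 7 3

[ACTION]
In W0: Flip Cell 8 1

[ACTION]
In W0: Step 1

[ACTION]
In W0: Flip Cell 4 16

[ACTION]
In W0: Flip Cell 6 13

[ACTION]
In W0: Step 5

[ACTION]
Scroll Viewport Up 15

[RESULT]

                                            
                                            
                                            
                                            
                                            
                                            
                                            
                                            
                                            
                                            
                                            
                                            
                                            
                                            
                                            
                                            
             ┏━━━━━━━━━━━━━━━━━━━━━━━━━━━━━━
             ┃ Minesweeper                  
             ┠──────────────────────────────
             ┃■■■■■■■■■■                    
             ┃■■■■■■■■■■                    
             ┃■■■■■■■■■■                    
             ┃■■■■■■■■■■                    
             ┃■■■■■■■■■■                    


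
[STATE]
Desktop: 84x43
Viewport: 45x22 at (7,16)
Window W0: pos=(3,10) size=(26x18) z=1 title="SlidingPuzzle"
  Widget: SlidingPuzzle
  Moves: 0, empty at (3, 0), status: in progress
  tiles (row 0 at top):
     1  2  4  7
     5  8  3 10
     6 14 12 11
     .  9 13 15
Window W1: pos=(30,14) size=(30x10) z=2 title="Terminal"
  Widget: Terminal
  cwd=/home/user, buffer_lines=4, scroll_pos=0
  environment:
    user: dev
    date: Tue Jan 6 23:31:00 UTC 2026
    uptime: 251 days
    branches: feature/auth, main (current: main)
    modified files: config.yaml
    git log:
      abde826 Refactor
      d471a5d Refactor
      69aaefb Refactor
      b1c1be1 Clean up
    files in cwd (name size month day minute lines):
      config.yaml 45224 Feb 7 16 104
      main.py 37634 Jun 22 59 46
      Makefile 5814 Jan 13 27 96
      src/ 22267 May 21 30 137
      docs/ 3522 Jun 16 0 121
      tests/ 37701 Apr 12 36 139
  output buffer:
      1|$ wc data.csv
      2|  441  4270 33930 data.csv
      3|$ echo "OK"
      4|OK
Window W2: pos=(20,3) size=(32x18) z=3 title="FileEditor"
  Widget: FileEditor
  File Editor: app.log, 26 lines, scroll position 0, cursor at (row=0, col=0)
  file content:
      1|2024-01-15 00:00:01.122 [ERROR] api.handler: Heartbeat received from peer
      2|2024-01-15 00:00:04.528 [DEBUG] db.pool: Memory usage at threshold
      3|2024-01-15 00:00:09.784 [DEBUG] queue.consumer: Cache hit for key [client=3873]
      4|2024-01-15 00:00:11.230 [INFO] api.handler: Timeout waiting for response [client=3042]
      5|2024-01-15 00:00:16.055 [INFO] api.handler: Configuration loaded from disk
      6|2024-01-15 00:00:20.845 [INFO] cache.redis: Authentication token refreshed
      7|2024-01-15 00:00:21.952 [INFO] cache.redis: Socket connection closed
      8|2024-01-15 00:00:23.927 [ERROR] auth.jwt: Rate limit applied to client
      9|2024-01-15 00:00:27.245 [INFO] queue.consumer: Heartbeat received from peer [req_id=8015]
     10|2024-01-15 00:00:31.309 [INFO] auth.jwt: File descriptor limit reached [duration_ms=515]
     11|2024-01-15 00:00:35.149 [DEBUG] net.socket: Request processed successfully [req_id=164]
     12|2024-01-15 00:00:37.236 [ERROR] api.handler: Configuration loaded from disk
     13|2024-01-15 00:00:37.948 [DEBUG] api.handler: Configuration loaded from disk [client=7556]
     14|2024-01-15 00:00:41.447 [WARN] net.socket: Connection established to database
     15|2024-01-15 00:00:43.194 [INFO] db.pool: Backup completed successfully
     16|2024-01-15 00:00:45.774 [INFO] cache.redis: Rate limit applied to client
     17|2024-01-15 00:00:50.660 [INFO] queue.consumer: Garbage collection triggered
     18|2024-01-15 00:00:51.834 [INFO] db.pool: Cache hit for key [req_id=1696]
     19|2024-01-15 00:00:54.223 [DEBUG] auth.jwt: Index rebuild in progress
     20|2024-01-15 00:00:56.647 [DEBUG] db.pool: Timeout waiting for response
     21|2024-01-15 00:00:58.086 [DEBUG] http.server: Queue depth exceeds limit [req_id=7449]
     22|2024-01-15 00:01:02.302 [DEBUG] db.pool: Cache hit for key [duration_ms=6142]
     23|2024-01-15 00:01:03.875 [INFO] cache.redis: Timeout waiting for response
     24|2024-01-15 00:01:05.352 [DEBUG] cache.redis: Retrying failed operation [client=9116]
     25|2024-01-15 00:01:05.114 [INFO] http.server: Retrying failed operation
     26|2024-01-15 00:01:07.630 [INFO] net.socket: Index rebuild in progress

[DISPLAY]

5 │  8 │  3 │┃2024-01-15 00:00:35.149 [DEBU░┃
──┼────┼────┼┃2024-01-15 00:00:37.236 [ERRO░┃
6 │ 14 │ 12 │┃2024-01-15 00:00:37.948 [DEBU░┃
──┼────┼────┼┃2024-01-15 00:00:41.447 [WARN▼┃
  │  9 │ 13 │┗━━━━━━━━━━━━━━━━━━━━━━━━━━━━━━┛
──┴────┴────┴────┘   ┃ ┃$ █                  
es: 0                ┃ ┃                     
                     ┃ ┗━━━━━━━━━━━━━━━━━━━━━
                     ┃                       
                     ┃                       
                     ┃                       
━━━━━━━━━━━━━━━━━━━━━┛                       
                                             
                                             
                                             
                                             
                                             
                                             
                                             
                                             
                                             
                                             


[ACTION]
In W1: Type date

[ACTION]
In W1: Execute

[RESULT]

5 │  8 │  3 │┃2024-01-15 00:00:35.149 [DEBU░┃
──┼────┼────┼┃2024-01-15 00:00:37.236 [ERRO░┃
6 │ 14 │ 12 │┃2024-01-15 00:00:37.948 [DEBU░┃
──┼────┼────┼┃2024-01-15 00:00:41.447 [WARN▼┃
  │  9 │ 13 │┗━━━━━━━━━━━━━━━━━━━━━━━━━━━━━━┛
──┴────┴────┴────┘   ┃ ┃Tue Jan 6 23:31:00 UT
es: 0                ┃ ┃$ █                  
                     ┃ ┗━━━━━━━━━━━━━━━━━━━━━
                     ┃                       
                     ┃                       
                     ┃                       
━━━━━━━━━━━━━━━━━━━━━┛                       
                                             
                                             
                                             
                                             
                                             
                                             
                                             
                                             
                                             
                                             


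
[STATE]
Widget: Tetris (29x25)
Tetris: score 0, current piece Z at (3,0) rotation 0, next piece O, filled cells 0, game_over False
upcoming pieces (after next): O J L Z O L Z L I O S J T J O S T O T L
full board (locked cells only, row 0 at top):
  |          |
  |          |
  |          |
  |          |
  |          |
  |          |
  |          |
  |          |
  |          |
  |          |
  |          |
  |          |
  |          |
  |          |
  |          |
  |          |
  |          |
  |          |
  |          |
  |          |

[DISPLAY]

   ▓▓     │Next:             
    ▓▓    │▓▓                
          │▓▓                
          │                  
          │                  
          │                  
          │Score:            
          │0                 
          │                  
          │                  
          │                  
          │                  
          │                  
          │                  
          │                  
          │                  
          │                  
          │                  
          │                  
          │                  
          │                  
          │                  
          │                  
          │                  
          │                  


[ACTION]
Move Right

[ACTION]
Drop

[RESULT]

          │Next:             
    ▓▓    │▓▓                
     ▓▓   │▓▓                
          │                  
          │                  
          │                  
          │Score:            
          │0                 
          │                  
          │                  
          │                  
          │                  
          │                  
          │                  
          │                  
          │                  
          │                  
          │                  
          │                  
          │                  
          │                  
          │                  
          │                  
          │                  
          │                  


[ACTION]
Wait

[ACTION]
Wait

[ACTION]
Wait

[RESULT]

          │Next:             
          │▓▓                
          │▓▓                
          │                  
    ▓▓    │                  
     ▓▓   │                  
          │Score:            
          │0                 
          │                  
          │                  
          │                  
          │                  
          │                  
          │                  
          │                  
          │                  
          │                  
          │                  
          │                  
          │                  
          │                  
          │                  
          │                  
          │                  
          │                  


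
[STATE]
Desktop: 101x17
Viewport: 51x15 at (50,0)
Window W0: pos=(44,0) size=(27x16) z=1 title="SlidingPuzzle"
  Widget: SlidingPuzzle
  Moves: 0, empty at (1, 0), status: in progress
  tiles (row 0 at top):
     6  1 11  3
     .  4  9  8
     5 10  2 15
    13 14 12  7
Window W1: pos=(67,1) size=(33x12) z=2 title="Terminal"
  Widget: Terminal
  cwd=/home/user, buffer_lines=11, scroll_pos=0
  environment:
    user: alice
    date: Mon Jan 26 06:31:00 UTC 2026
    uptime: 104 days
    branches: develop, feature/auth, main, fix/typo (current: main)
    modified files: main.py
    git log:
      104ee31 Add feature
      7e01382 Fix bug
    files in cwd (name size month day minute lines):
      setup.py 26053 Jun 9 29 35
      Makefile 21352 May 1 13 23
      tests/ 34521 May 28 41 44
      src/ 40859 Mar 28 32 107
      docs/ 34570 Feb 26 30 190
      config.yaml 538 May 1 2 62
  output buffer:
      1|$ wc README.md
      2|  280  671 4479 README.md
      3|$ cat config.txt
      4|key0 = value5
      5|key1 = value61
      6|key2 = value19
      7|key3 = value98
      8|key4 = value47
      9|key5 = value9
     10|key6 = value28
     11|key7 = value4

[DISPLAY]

━━━━━━━━━━━━━━━━━━━━┓                              
ingPuzzle        ┏━━━━━━━━━━━━━━━━━━━━━━━━━━━━━━━┓ 
─────────────────┃ Terminal                      ┃ 
┬────┬────┬────┐ ┠───────────────────────────────┨ 
│  1 │ 11 │  3 │ ┃$ wc README.md                 ┃ 
┼────┼────┼────┤ ┃  280  671 4479 README.md      ┃ 
│  4 │  9 │  8 │ ┃$ cat config.txt               ┃ 
┼────┼────┼────┤ ┃key0 = value5                  ┃ 
│ 10 │  2 │ 15 │ ┃key1 = value61                 ┃ 
┼────┼────┼────┤ ┃key2 = value19                 ┃ 
│ 14 │ 12 │  7 │ ┃key3 = value98                 ┃ 
┴────┴────┴────┘ ┃key4 = value47                 ┃ 
: 0              ┗━━━━━━━━━━━━━━━━━━━━━━━━━━━━━━━┛ 
                    ┃                              
                    ┃                              


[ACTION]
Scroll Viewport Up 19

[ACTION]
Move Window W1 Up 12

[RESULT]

━━━━━━━━━━━━━━━━━┏━━━━━━━━━━━━━━━━━━━━━━━━━━━━━━━┓ 
ingPuzzle        ┃ Terminal                      ┃ 
─────────────────┠───────────────────────────────┨ 
┬────┬────┬────┐ ┃$ wc README.md                 ┃ 
│  1 │ 11 │  3 │ ┃  280  671 4479 README.md      ┃ 
┼────┼────┼────┤ ┃$ cat config.txt               ┃ 
│  4 │  9 │  8 │ ┃key0 = value5                  ┃ 
┼────┼────┼────┤ ┃key1 = value61                 ┃ 
│ 10 │  2 │ 15 │ ┃key2 = value19                 ┃ 
┼────┼────┼────┤ ┃key3 = value98                 ┃ 
│ 14 │ 12 │  7 │ ┃key4 = value47                 ┃ 
┴────┴────┴────┘ ┗━━━━━━━━━━━━━━━━━━━━━━━━━━━━━━━┛ 
: 0                 ┃                              
                    ┃                              
                    ┃                              


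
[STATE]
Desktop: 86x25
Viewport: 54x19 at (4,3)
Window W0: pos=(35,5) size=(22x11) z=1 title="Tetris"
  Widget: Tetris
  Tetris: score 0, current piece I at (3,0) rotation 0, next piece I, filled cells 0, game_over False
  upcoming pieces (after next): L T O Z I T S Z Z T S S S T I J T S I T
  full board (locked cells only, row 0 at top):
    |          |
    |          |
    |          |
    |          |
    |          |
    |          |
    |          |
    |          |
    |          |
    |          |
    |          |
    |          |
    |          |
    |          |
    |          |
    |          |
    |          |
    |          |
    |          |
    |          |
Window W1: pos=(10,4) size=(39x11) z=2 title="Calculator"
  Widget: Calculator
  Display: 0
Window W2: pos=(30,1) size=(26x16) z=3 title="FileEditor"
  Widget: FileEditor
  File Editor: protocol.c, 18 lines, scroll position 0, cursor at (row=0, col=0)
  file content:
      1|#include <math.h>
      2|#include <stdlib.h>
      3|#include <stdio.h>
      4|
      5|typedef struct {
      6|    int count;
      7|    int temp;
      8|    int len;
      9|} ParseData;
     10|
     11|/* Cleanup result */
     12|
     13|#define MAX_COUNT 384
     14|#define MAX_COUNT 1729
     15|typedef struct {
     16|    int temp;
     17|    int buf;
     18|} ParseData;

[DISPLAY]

                          ┠────────────────────────┨  
      ┏━━━━━━━━━━━━━━━━━━━┃█include <math.h>      ▲┃  
      ┃ Calculator        ┃#include <stdlib.h>    █┃┓ 
      ┠───────────────────┃#include <stdio.h>     ░┃┃ 
      ┃                   ┃                       ░┃┨ 
      ┃┌───┬───┬───┬───┐  ┃typedef struct {       ░┃┃ 
      ┃│ 7 │ 8 │ 9 │ ÷ │  ┃    int count;         ░┃┃ 
      ┃├───┼───┼───┼───┤  ┃    int temp;          ░┃┃ 
      ┃│ 4 │ 5 │ 6 │ × │  ┃    int len;           ░┃┃ 
      ┃├───┼───┼───┼───┤  ┃} ParseData;           ░┃┃ 
      ┃│ 1 │ 2 │ 3 │ - │  ┃                       ░┃┃ 
      ┗━━━━━━━━━━━━━━━━━━━┃/* Cleanup result */   ░┃┃ 
                          ┃                       ▼┃┛ 
                          ┗━━━━━━━━━━━━━━━━━━━━━━━━┛  
                                                      
                                                      
                                                      
                                                      
                                                      


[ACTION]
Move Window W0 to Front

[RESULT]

                          ┠────────────────────────┨  
      ┏━━━━━━━━━━━━━━━━━━━┃█include <math.h>      ▲┃  
      ┃ Calculator        ┃#inc┏━━━━━━━━━━━━━━━━━━━━┓ 
      ┠───────────────────┃#inc┃ Tetris             ┃ 
      ┃                   ┃    ┠────────────────────┨ 
      ┃┌───┬───┬───┬───┐  ┃type┃          │Next:    ┃ 
      ┃│ 7 │ 8 │ 9 │ ÷ │  ┃    ┃          │████     ┃ 
      ┃├───┼───┼───┼───┤  ┃    ┃          │         ┃ 
      ┃│ 4 │ 5 │ 6 │ × │  ┃    ┃          │         ┃ 
      ┃├───┼───┼───┼───┤  ┃} Pa┃          │         ┃ 
      ┃│ 1 │ 2 │ 3 │ - │  ┃    ┃          │         ┃ 
      ┗━━━━━━━━━━━━━━━━━━━┃/* C┃          │Score:   ┃ 
                          ┃    ┗━━━━━━━━━━━━━━━━━━━━┛ 
                          ┗━━━━━━━━━━━━━━━━━━━━━━━━┛  
                                                      
                                                      
                                                      
                                                      
                                                      


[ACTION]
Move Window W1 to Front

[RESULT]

                          ┠────────────────────────┨  
      ┏━━━━━━━━━━━━━━━━━━━━━━━━━━━━━━━━━━━━━┓     ▲┃  
      ┃ Calculator                          ┃━━━━━━━┓ 
      ┠─────────────────────────────────────┨       ┃ 
      ┃                                    0┃───────┨ 
      ┃┌───┬───┬───┬───┐                    ┃xt:    ┃ 
      ┃│ 7 │ 8 │ 9 │ ÷ │                    ┃██     ┃ 
      ┃├───┼───┼───┼───┤                    ┃       ┃ 
      ┃│ 4 │ 5 │ 6 │ × │                    ┃       ┃ 
      ┃├───┼───┼───┼───┤                    ┃       ┃ 
      ┃│ 1 │ 2 │ 3 │ - │                    ┃       ┃ 
      ┗━━━━━━━━━━━━━━━━━━━━━━━━━━━━━━━━━━━━━┛ore:   ┃ 
                          ┃    ┗━━━━━━━━━━━━━━━━━━━━┛ 
                          ┗━━━━━━━━━━━━━━━━━━━━━━━━┛  
                                                      
                                                      
                                                      
                                                      
                                                      


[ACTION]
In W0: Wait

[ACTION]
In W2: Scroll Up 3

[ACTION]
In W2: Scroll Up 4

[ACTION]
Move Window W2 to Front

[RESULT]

                          ┠────────────────────────┨  
      ┏━━━━━━━━━━━━━━━━━━━┃█include <math.h>      ▲┃  
      ┃ Calculator        ┃#include <stdlib.h>    █┃┓ 
      ┠───────────────────┃#include <stdio.h>     ░┃┃ 
      ┃                   ┃                       ░┃┨ 
      ┃┌───┬───┬───┬───┐  ┃typedef struct {       ░┃┃ 
      ┃│ 7 │ 8 │ 9 │ ÷ │  ┃    int count;         ░┃┃ 
      ┃├───┼───┼───┼───┤  ┃    int temp;          ░┃┃ 
      ┃│ 4 │ 5 │ 6 │ × │  ┃    int len;           ░┃┃ 
      ┃├───┼───┼───┼───┤  ┃} ParseData;           ░┃┃ 
      ┃│ 1 │ 2 │ 3 │ - │  ┃                       ░┃┃ 
      ┗━━━━━━━━━━━━━━━━━━━┃/* Cleanup result */   ░┃┃ 
                          ┃                       ▼┃┛ 
                          ┗━━━━━━━━━━━━━━━━━━━━━━━━┛  
                                                      
                                                      
                                                      
                                                      
                                                      
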